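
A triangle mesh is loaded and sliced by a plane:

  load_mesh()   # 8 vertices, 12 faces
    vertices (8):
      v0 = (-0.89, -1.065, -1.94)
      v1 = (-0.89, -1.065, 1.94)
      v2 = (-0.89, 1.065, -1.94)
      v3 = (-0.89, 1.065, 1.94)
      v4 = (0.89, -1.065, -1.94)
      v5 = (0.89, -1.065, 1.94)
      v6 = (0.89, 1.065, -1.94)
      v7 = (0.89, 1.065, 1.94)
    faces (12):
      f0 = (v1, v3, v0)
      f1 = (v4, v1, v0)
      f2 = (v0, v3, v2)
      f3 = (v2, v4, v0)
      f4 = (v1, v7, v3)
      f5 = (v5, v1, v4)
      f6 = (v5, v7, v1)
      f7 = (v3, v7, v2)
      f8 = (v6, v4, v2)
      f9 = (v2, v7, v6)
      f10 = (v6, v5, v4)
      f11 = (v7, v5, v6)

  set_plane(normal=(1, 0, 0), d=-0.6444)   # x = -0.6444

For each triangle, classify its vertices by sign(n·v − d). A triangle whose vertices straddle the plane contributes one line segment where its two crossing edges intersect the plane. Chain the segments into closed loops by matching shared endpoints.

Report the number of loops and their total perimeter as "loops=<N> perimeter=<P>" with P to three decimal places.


Straddling triangles (8 of 12):
  (v4,v1,v0) [+--] → (-0.6444, -1.065, 1.40465)–(-0.6444, -1.065, -1.94)  len=3.3446
  (v2,v4,v0) [-+-] → (-0.6444, 0.771108, -1.94)–(-0.6444, -1.065, -1.94)  len=1.8361
  (v1,v7,v3) [-+-] → (-0.6444, -0.771108, 1.94)–(-0.6444, 1.065, 1.94)  len=1.8361
  (v5,v1,v4) [+-+] → (-0.6444, -1.065, 1.94)–(-0.6444, -1.065, 1.40465)  len=0.5354
  (v5,v7,v1) [++-] → (-0.6444, -0.771108, 1.94)–(-0.6444, -1.065, 1.94)  len=0.2939
  (v3,v7,v2) [-+-] → (-0.6444, 1.065, 1.94)–(-0.6444, 1.065, -1.40465)  len=3.3446
  (v6,v4,v2) [++-] → (-0.6444, 0.771108, -1.94)–(-0.6444, 1.065, -1.94)  len=0.2939
  (v2,v7,v6) [-++] → (-0.6444, 1.065, -1.40465)–(-0.6444, 1.065, -1.94)  len=0.5354

Chained into 1 loop(s):
  loop 1: 8 segments, perimeter = 12.0200
Total perimeter = 12.020

loops=1 perimeter=12.020


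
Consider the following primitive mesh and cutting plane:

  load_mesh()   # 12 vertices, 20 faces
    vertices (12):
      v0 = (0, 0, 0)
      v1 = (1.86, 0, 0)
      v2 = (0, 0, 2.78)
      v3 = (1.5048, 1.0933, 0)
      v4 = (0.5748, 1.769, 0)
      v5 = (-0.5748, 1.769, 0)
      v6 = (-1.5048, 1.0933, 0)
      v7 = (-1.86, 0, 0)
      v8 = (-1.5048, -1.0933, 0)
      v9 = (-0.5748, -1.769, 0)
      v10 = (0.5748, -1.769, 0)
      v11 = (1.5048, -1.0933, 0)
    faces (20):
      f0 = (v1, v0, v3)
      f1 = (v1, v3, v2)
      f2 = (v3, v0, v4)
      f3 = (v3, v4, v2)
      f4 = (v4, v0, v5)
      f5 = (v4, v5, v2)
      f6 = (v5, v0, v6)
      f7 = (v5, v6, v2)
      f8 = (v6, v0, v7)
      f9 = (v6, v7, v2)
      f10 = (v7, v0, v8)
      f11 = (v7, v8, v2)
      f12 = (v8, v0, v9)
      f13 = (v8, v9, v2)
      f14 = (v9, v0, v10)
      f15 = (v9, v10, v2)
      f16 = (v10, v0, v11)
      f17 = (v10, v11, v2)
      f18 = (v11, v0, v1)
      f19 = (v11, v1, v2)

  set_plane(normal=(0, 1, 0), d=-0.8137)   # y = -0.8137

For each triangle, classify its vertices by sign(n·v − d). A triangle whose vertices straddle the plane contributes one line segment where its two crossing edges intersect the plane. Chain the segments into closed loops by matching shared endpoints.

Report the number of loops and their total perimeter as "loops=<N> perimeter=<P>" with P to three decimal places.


Straddling triangles (10 of 20):
  (v7,v0,v8) [++-] → (-1.11996, -0.8137, 0)–(-1.59564, -0.8137, 0)  len=0.4757
  (v7,v8,v2) [+-+] → (-1.59564, -0.8137, 0)–(-1.11996, -0.8137, 0.710956)  len=0.8554
  (v8,v0,v9) [-+-] → (-1.11996, -0.8137, 0)–(-0.264395, -0.8137, 0)  len=0.8556
  (v8,v9,v2) [--+] → (-0.264395, -0.8137, 1.50126)–(-1.11996, -0.8137, 0.710956)  len=1.1647
  (v9,v0,v10) [-+-] → (-0.264395, -0.8137, 0)–(0.264395, -0.8137, 0)  len=0.5288
  (v9,v10,v2) [--+] → (0.264395, -0.8137, 1.50126)–(-0.264395, -0.8137, 1.50126)  len=0.5288
  (v10,v0,v11) [-+-] → (0.264395, -0.8137, 0)–(1.11996, -0.8137, 0)  len=0.8556
  (v10,v11,v2) [--+] → (1.11996, -0.8137, 0.710956)–(0.264395, -0.8137, 1.50126)  len=1.1647
  (v11,v0,v1) [-++] → (1.11996, -0.8137, 0)–(1.59564, -0.8137, 0)  len=0.4757
  (v11,v1,v2) [-++] → (1.59564, -0.8137, 0)–(1.11996, -0.8137, 0.710956)  len=0.8554

Chained into 1 loop(s):
  loop 1: 10 segments, perimeter = 7.7603
Total perimeter = 7.760

loops=1 perimeter=7.760


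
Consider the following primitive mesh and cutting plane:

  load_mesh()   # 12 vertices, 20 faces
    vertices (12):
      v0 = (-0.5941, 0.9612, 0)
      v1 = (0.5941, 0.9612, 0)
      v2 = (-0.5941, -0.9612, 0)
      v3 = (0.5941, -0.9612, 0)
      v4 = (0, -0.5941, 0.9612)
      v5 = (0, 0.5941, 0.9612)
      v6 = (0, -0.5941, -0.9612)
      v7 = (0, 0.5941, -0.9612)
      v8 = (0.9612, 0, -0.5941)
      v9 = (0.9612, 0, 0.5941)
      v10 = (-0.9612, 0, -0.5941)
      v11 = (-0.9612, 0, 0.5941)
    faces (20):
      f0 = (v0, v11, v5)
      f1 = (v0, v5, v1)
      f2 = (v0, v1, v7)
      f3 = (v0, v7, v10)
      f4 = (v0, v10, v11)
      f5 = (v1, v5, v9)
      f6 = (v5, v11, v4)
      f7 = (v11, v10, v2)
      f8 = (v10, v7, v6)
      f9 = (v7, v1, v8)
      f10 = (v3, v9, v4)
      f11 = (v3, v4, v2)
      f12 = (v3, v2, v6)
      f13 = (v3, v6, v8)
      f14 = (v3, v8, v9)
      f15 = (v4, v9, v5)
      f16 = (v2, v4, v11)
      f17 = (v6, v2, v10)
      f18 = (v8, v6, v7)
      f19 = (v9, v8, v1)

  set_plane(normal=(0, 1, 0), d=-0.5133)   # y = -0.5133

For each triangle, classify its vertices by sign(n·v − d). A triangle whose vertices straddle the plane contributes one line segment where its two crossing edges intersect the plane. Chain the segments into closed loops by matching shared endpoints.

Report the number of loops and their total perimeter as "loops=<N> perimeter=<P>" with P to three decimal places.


Straddling triangles (10 of 20):
  (v5,v11,v4) [++-] → (-0.130727, -0.5133, 0.911273)–(0, -0.5133, 0.9612)  len=0.1399
  (v11,v10,v2) [++-] → (-0.765161, -0.5133, -0.276839)–(-0.765161, -0.5133, 0.276839)  len=0.5537
  (v10,v7,v6) [++-] → (0, -0.5133, -0.9612)–(-0.130727, -0.5133, -0.911273)  len=0.1399
  (v3,v9,v4) [-+-] → (0.765161, -0.5133, 0.276839)–(0.130727, -0.5133, 0.911273)  len=0.8972
  (v3,v6,v8) [--+] → (0.130727, -0.5133, -0.911273)–(0.765161, -0.5133, -0.276839)  len=0.8972
  (v3,v8,v9) [-++] → (0.765161, -0.5133, -0.276839)–(0.765161, -0.5133, 0.276839)  len=0.5537
  (v4,v9,v5) [-++] → (0.130727, -0.5133, 0.911273)–(0, -0.5133, 0.9612)  len=0.1399
  (v2,v4,v11) [--+] → (-0.130727, -0.5133, 0.911273)–(-0.765161, -0.5133, 0.276839)  len=0.8972
  (v6,v2,v10) [--+] → (-0.765161, -0.5133, -0.276839)–(-0.130727, -0.5133, -0.911273)  len=0.8972
  (v8,v6,v7) [+-+] → (0.130727, -0.5133, -0.911273)–(0, -0.5133, -0.9612)  len=0.1399

Chained into 1 loop(s):
  loop 1: 10 segments, perimeter = 5.2560
Total perimeter = 5.256

loops=1 perimeter=5.256


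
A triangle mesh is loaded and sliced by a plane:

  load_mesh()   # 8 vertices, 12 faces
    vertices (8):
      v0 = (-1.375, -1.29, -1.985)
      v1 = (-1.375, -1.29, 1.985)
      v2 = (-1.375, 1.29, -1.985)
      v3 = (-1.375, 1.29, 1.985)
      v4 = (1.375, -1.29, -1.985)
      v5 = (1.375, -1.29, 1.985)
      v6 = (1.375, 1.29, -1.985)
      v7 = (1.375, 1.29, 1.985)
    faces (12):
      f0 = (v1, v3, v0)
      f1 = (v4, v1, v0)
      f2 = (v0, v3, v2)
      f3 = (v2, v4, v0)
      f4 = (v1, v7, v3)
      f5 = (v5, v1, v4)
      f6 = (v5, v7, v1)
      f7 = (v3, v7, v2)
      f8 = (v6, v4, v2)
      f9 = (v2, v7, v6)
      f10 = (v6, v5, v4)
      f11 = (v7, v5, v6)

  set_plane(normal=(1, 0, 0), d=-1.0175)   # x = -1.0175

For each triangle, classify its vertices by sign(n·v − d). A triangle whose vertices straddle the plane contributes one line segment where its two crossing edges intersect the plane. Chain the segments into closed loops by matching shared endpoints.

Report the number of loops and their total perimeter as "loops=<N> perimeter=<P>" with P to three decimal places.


loops=1 perimeter=13.100

Straddling triangles (8 of 12):
  (v4,v1,v0) [+--] → (-1.0175, -1.29, 1.4689)–(-1.0175, -1.29, -1.985)  len=3.4539
  (v2,v4,v0) [-+-] → (-1.0175, 0.9546, -1.985)–(-1.0175, -1.29, -1.985)  len=2.2446
  (v1,v7,v3) [-+-] → (-1.0175, -0.9546, 1.985)–(-1.0175, 1.29, 1.985)  len=2.2446
  (v5,v1,v4) [+-+] → (-1.0175, -1.29, 1.985)–(-1.0175, -1.29, 1.4689)  len=0.5161
  (v5,v7,v1) [++-] → (-1.0175, -0.9546, 1.985)–(-1.0175, -1.29, 1.985)  len=0.3354
  (v3,v7,v2) [-+-] → (-1.0175, 1.29, 1.985)–(-1.0175, 1.29, -1.4689)  len=3.4539
  (v6,v4,v2) [++-] → (-1.0175, 0.9546, -1.985)–(-1.0175, 1.29, -1.985)  len=0.3354
  (v2,v7,v6) [-++] → (-1.0175, 1.29, -1.4689)–(-1.0175, 1.29, -1.985)  len=0.5161

Chained into 1 loop(s):
  loop 1: 8 segments, perimeter = 13.1000
Total perimeter = 13.100


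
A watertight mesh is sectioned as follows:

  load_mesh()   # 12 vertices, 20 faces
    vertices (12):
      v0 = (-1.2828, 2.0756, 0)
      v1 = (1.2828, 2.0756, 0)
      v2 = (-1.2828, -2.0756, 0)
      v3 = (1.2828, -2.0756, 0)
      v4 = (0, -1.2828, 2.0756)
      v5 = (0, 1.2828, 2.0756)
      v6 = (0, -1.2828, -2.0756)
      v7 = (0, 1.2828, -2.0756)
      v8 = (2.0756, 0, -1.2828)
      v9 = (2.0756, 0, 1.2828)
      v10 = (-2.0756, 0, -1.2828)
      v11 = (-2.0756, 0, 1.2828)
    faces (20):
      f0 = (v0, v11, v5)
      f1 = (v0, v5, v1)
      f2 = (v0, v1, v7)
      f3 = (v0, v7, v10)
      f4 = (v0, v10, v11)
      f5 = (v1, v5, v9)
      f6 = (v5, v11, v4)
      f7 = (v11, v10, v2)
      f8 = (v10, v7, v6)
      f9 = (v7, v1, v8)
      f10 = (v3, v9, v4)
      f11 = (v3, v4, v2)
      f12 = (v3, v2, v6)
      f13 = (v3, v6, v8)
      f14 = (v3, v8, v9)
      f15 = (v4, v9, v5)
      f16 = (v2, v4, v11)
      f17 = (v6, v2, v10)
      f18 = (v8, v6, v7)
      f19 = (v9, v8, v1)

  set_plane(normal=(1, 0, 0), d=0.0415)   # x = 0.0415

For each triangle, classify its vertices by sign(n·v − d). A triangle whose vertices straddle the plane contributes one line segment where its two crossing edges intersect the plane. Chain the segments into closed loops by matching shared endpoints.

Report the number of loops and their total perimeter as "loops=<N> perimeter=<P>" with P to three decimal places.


Straddling triangles (10 of 20):
  (v0,v5,v1) [--+] → (0.0415, 1.30845, 2.00845)–(0.0415, 2.0756, 0)  len=2.1500
  (v0,v1,v7) [-+-] → (0.0415, 2.0756, 0)–(0.0415, 1.30845, -2.00845)  len=2.1500
  (v1,v5,v9) [+-+] → (0.0415, 1.30845, 2.00845)–(0.0415, 1.25715, 2.05975)  len=0.0725
  (v7,v1,v8) [-++] → (0.0415, 1.30845, -2.00845)–(0.0415, 1.25715, -2.05975)  len=0.0725
  (v3,v9,v4) [++-] → (0.0415, -1.25715, 2.05975)–(0.0415, -1.30845, 2.00845)  len=0.0725
  (v3,v4,v2) [+--] → (0.0415, -1.30845, 2.00845)–(0.0415, -2.0756, 0)  len=2.1500
  (v3,v2,v6) [+--] → (0.0415, -2.0756, 0)–(0.0415, -1.30845, -2.00845)  len=2.1500
  (v3,v6,v8) [+-+] → (0.0415, -1.30845, -2.00845)–(0.0415, -1.25715, -2.05975)  len=0.0725
  (v4,v9,v5) [-+-] → (0.0415, -1.25715, 2.05975)–(0.0415, 1.25715, 2.05975)  len=2.5143
  (v8,v6,v7) [+--] → (0.0415, -1.25715, -2.05975)–(0.0415, 1.25715, -2.05975)  len=2.5143

Chained into 1 loop(s):
  loop 1: 10 segments, perimeter = 13.9187
Total perimeter = 13.919

loops=1 perimeter=13.919


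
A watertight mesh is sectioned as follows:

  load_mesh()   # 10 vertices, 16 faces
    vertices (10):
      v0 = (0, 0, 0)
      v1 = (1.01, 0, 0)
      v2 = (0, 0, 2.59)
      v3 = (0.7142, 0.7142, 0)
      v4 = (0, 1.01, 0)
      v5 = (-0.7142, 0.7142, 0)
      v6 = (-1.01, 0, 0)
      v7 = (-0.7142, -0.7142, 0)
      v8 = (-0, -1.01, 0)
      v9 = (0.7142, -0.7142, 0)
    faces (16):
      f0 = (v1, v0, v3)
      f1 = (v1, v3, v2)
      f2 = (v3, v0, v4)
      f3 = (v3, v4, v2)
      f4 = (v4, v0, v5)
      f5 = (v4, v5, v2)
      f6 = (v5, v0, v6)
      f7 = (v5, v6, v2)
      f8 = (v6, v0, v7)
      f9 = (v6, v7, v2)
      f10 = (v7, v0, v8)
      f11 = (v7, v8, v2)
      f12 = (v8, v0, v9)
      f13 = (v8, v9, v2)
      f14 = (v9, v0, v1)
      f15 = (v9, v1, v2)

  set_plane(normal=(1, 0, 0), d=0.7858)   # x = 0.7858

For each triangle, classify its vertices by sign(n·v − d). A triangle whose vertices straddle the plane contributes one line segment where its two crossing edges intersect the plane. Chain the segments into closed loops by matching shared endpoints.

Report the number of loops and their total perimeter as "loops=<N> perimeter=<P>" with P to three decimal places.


Straddling triangles (4 of 16):
  (v1,v0,v3) [+--] → (0.7858, 0, 0)–(0.7858, 0.541324, 0)  len=0.5413
  (v1,v3,v2) [+--] → (0.7858, 0.541324, 0)–(0.7858, 0, 0.574929)  len=0.7897
  (v9,v0,v1) [--+] → (0.7858, 0, 0)–(0.7858, -0.541324, 0)  len=0.5413
  (v9,v1,v2) [-+-] → (0.7858, -0.541324, 0)–(0.7858, 0, 0.574929)  len=0.7897

Chained into 1 loop(s):
  loop 1: 4 segments, perimeter = 2.6620
Total perimeter = 2.662

loops=1 perimeter=2.662


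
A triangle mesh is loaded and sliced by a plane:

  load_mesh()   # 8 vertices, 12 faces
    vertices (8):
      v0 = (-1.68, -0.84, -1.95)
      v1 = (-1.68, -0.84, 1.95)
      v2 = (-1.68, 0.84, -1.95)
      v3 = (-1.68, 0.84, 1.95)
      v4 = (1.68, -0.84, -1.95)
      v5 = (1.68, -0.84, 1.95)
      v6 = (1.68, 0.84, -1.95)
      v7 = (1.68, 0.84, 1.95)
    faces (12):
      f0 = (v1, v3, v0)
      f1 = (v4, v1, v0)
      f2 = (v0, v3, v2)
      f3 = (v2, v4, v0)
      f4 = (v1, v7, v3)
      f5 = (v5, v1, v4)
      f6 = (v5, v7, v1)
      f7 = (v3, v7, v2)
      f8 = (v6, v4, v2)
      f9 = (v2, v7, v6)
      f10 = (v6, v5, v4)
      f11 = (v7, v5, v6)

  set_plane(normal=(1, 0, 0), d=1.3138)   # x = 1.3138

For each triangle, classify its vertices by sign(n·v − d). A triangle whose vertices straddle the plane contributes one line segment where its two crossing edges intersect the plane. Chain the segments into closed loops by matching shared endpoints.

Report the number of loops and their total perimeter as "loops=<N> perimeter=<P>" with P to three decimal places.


loops=1 perimeter=11.160

Straddling triangles (8 of 12):
  (v4,v1,v0) [+--] → (1.3138, -0.84, -1.52495)–(1.3138, -0.84, -1.95)  len=0.4251
  (v2,v4,v0) [-+-] → (1.3138, -0.6569, -1.95)–(1.3138, -0.84, -1.95)  len=0.1831
  (v1,v7,v3) [-+-] → (1.3138, 0.6569, 1.95)–(1.3138, 0.84, 1.95)  len=0.1831
  (v5,v1,v4) [+-+] → (1.3138, -0.84, 1.95)–(1.3138, -0.84, -1.52495)  len=3.4749
  (v5,v7,v1) [++-] → (1.3138, 0.6569, 1.95)–(1.3138, -0.84, 1.95)  len=1.4969
  (v3,v7,v2) [-+-] → (1.3138, 0.84, 1.95)–(1.3138, 0.84, 1.52495)  len=0.4251
  (v6,v4,v2) [++-] → (1.3138, -0.6569, -1.95)–(1.3138, 0.84, -1.95)  len=1.4969
  (v2,v7,v6) [-++] → (1.3138, 0.84, 1.52495)–(1.3138, 0.84, -1.95)  len=3.4749

Chained into 1 loop(s):
  loop 1: 8 segments, perimeter = 11.1600
Total perimeter = 11.160


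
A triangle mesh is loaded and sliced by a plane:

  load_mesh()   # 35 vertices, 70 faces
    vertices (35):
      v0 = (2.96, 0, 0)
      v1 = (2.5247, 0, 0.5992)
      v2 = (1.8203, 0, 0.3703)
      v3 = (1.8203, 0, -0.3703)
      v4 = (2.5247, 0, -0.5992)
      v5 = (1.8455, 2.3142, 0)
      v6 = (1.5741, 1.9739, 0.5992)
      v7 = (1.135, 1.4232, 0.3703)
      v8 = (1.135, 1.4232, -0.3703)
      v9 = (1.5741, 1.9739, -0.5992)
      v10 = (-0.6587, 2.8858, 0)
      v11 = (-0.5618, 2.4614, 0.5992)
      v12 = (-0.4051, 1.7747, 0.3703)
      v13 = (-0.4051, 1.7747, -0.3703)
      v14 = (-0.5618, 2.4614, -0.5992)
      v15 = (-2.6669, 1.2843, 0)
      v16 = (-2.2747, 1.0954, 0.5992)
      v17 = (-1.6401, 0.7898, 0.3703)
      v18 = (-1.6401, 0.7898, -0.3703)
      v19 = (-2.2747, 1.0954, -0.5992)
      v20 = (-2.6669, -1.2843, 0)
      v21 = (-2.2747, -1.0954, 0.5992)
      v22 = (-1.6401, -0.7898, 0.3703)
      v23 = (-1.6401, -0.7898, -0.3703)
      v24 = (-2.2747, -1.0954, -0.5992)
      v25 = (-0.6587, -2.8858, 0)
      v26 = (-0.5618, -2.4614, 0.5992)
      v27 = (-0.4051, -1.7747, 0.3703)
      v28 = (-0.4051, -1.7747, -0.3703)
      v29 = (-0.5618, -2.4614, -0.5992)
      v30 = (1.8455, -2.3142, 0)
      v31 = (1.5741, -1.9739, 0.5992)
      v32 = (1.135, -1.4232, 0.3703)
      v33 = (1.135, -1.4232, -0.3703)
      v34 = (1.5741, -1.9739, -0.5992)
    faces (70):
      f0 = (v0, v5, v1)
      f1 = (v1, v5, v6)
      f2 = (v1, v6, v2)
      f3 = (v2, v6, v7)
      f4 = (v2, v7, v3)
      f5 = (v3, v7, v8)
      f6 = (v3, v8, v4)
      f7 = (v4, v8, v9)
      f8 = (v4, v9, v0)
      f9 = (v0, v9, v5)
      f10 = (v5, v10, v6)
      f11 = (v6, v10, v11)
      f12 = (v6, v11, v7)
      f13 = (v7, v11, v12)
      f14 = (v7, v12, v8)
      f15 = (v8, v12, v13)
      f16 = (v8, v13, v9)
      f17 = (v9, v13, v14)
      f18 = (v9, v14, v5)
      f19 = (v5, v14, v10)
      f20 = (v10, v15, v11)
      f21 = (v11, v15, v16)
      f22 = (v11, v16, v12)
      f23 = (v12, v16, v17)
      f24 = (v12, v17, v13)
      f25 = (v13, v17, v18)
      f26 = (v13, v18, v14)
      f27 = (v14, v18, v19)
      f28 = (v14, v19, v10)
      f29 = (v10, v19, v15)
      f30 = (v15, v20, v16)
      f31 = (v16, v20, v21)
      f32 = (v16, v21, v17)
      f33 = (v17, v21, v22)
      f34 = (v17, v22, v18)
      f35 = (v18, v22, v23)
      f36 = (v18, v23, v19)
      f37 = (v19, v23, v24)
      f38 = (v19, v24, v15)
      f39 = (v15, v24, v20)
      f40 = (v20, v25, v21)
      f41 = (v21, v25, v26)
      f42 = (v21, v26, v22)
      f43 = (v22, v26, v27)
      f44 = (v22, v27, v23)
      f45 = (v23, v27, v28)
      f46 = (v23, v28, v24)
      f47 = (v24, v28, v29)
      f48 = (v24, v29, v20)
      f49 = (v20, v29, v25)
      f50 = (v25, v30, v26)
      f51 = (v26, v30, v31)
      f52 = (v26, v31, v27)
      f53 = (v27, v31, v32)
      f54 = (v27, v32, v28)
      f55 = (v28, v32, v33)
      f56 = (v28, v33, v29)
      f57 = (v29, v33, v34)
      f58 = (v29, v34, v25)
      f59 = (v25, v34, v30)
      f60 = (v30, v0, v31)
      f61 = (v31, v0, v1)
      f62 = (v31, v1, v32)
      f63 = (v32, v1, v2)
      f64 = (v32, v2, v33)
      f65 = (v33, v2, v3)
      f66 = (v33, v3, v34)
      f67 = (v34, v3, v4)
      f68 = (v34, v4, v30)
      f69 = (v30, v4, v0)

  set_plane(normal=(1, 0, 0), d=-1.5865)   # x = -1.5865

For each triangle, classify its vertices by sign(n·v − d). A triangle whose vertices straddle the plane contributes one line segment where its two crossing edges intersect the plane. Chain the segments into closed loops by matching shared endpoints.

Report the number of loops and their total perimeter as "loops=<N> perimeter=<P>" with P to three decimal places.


loops=2 perimeter=7.980

Straddling triangles (20 of 70):
  (v10,v15,v11) [+-+] → (-1.5865, 2.1459, 0)–(-1.5865, 1.88842, 0.307527)  len=0.4011
  (v11,v15,v16) [+--] → (-1.5865, 1.88842, 0.307527)–(-1.5865, 1.64422, 0.5992)  len=0.3804
  (v11,v16,v12) [+-+] → (-1.5865, 1.64422, 0.5992)–(-1.5865, 1.34545, 0.514942)  len=0.3104
  (v12,v16,v17) [+--] → (-1.5865, 1.34545, 0.514942)–(-1.5865, 0.832545, 0.3703)  len=0.5329
  (v12,v17,v13) [+-+] → (-1.5865, 0.832545, 0.3703)–(-1.5865, 0.832545, 0.338157)  len=0.0321
  (v13,v17,v18) [+--] → (-1.5865, 0.832545, 0.338157)–(-1.5865, 0.832545, -0.3703)  len=0.7085
  (v13,v18,v14) [+-+] → (-1.5865, 0.832545, -0.3703)–(-1.5865, 0.872892, -0.381678)  len=0.0419
  (v14,v18,v19) [+--] → (-1.5865, 0.872892, -0.381678)–(-1.5865, 1.64422, -0.5992)  len=0.8014
  (v14,v19,v10) [+-+] → (-1.5865, 1.64422, -0.5992)–(-1.5865, 1.85787, -0.344021)  len=0.3328
  (v10,v19,v15) [+--] → (-1.5865, 1.85787, -0.344021)–(-1.5865, 2.1459, 0)  len=0.4487
  (v20,v25,v21) [-+-] → (-1.5865, -2.1459, 0)–(-1.5865, -1.85787, 0.344021)  len=0.4487
  (v21,v25,v26) [-++] → (-1.5865, -1.85787, 0.344021)–(-1.5865, -1.64422, 0.5992)  len=0.3328
  (v21,v26,v22) [-+-] → (-1.5865, -1.64422, 0.5992)–(-1.5865, -0.872892, 0.381678)  len=0.8014
  (v22,v26,v27) [-++] → (-1.5865, -0.872892, 0.381678)–(-1.5865, -0.832545, 0.3703)  len=0.0419
  (v22,v27,v23) [-+-] → (-1.5865, -0.832545, 0.3703)–(-1.5865, -0.832545, -0.338157)  len=0.7085
  (v23,v27,v28) [-++] → (-1.5865, -0.832545, -0.338157)–(-1.5865, -0.832545, -0.3703)  len=0.0321
  (v23,v28,v24) [-+-] → (-1.5865, -0.832545, -0.3703)–(-1.5865, -1.34545, -0.514942)  len=0.5329
  (v24,v28,v29) [-++] → (-1.5865, -1.34545, -0.514942)–(-1.5865, -1.64422, -0.5992)  len=0.3104
  (v24,v29,v20) [-+-] → (-1.5865, -1.64422, -0.5992)–(-1.5865, -1.88842, -0.307527)  len=0.3804
  (v20,v29,v25) [-++] → (-1.5865, -1.88842, -0.307527)–(-1.5865, -2.1459, 0)  len=0.4011

Chained into 2 loop(s):
  loop 1: 10 segments, perimeter = 3.9902
  loop 2: 10 segments, perimeter = 3.9902
Total perimeter = 7.980


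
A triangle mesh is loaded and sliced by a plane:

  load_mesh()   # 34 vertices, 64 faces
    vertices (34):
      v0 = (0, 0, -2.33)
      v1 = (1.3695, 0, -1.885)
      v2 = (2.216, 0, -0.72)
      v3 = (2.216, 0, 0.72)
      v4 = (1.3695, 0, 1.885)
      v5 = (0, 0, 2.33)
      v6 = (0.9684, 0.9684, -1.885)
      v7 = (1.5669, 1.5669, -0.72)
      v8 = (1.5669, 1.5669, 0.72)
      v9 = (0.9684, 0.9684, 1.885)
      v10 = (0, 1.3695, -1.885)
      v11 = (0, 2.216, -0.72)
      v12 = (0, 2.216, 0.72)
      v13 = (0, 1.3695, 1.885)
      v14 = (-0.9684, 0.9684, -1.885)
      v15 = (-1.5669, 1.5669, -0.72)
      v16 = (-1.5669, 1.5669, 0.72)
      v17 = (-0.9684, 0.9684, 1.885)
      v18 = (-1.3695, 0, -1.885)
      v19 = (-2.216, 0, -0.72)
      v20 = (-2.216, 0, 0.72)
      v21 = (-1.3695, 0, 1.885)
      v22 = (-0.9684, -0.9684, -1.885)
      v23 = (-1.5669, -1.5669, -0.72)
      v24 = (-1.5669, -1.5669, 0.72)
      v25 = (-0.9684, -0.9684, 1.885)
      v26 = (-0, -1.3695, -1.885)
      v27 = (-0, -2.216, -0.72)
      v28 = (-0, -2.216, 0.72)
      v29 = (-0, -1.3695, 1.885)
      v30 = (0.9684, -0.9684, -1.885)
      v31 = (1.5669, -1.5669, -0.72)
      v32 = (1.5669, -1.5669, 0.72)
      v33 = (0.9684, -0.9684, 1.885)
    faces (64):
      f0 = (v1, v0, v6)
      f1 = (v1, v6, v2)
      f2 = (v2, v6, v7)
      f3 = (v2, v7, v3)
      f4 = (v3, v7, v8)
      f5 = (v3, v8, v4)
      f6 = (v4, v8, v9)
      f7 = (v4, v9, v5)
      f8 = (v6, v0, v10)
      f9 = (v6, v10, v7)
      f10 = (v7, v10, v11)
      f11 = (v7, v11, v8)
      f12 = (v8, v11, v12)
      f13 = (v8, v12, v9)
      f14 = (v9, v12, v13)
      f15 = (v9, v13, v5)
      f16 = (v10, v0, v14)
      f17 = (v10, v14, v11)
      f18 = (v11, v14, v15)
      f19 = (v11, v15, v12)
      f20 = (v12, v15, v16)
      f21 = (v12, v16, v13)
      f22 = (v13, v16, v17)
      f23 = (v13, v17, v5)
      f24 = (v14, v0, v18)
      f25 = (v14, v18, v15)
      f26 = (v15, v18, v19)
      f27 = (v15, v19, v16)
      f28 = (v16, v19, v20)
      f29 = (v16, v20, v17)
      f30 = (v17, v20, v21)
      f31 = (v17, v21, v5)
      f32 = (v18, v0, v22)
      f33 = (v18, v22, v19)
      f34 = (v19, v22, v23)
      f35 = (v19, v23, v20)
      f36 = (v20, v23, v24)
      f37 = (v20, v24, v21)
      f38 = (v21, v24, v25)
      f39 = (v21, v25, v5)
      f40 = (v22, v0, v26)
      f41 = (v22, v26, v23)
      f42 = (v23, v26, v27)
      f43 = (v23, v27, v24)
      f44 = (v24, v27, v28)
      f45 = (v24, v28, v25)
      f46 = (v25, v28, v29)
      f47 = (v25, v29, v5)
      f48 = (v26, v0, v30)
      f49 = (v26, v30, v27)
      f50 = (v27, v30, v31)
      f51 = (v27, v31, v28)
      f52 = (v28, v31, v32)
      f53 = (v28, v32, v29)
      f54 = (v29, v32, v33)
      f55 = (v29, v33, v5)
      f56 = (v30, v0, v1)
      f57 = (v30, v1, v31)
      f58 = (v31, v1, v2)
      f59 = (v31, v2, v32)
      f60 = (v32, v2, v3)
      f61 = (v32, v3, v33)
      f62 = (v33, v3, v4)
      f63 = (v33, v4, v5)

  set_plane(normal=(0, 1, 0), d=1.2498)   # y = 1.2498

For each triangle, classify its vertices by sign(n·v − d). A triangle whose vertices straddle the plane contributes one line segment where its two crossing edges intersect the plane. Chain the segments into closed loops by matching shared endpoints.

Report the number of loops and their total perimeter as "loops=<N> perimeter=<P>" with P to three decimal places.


Straddling triangles (20 of 64):
  (v2,v6,v7) [--+] → (1.2498, 1.2498, -1.33725)–(1.69826, 1.2498, -0.72)  len=0.7630
  (v2,v7,v3) [-+-] → (1.69826, 1.2498, -0.72)–(1.69826, 1.2498, -0.428581)  len=0.2914
  (v3,v7,v8) [-++] → (1.69826, 1.2498, -0.428581)–(1.69826, 1.2498, 0.72)  len=1.1486
  (v3,v8,v4) [-+-] → (1.69826, 1.2498, 0.72)–(1.52695, 1.2498, 0.955766)  len=0.2914
  (v4,v8,v9) [-+-] → (1.52695, 1.2498, 0.955766)–(1.2498, 1.2498, 1.33725)  len=0.4715
  (v6,v0,v10) [--+] → (0, 1.2498, -1.92389)–(0.288999, 1.2498, -1.885)  len=0.2916
  (v6,v10,v7) [-++] → (0.288999, 1.2498, -1.885)–(1.2498, 1.2498, -1.33725)  len=1.1060
  (v8,v12,v9) [++-] → (0.749974, 1.2498, 1.62223)–(1.2498, 1.2498, 1.33725)  len=0.5754
  (v9,v12,v13) [-++] → (0.749974, 1.2498, 1.62223)–(0.288999, 1.2498, 1.885)  len=0.5306
  (v9,v13,v5) [-+-] → (0.288999, 1.2498, 1.885)–(0, 1.2498, 1.92389)  len=0.2916
  (v10,v0,v14) [+--] → (0, 1.2498, -1.92389)–(-0.288999, 1.2498, -1.885)  len=0.2916
  (v10,v14,v11) [+-+] → (-0.288999, 1.2498, -1.885)–(-0.749974, 1.2498, -1.62223)  len=0.5306
  (v11,v14,v15) [+-+] → (-0.749974, 1.2498, -1.62223)–(-1.2498, 1.2498, -1.33725)  len=0.5754
  (v13,v16,v17) [++-] → (-1.2498, 1.2498, 1.33725)–(-0.288999, 1.2498, 1.885)  len=1.1060
  (v13,v17,v5) [+--] → (-0.288999, 1.2498, 1.885)–(0, 1.2498, 1.92389)  len=0.2916
  (v14,v18,v15) [--+] → (-1.52695, 1.2498, -0.955766)–(-1.2498, 1.2498, -1.33725)  len=0.4715
  (v15,v18,v19) [+--] → (-1.52695, 1.2498, -0.955766)–(-1.69826, 1.2498, -0.72)  len=0.2914
  (v15,v19,v16) [+-+] → (-1.69826, 1.2498, -0.72)–(-1.69826, 1.2498, 0.428581)  len=1.1486
  (v16,v19,v20) [+--] → (-1.69826, 1.2498, 0.428581)–(-1.69826, 1.2498, 0.72)  len=0.2914
  (v16,v20,v17) [+--] → (-1.69826, 1.2498, 0.72)–(-1.2498, 1.2498, 1.33725)  len=0.7630

Chained into 1 loop(s):
  loop 1: 20 segments, perimeter = 11.5221
Total perimeter = 11.522

loops=1 perimeter=11.522


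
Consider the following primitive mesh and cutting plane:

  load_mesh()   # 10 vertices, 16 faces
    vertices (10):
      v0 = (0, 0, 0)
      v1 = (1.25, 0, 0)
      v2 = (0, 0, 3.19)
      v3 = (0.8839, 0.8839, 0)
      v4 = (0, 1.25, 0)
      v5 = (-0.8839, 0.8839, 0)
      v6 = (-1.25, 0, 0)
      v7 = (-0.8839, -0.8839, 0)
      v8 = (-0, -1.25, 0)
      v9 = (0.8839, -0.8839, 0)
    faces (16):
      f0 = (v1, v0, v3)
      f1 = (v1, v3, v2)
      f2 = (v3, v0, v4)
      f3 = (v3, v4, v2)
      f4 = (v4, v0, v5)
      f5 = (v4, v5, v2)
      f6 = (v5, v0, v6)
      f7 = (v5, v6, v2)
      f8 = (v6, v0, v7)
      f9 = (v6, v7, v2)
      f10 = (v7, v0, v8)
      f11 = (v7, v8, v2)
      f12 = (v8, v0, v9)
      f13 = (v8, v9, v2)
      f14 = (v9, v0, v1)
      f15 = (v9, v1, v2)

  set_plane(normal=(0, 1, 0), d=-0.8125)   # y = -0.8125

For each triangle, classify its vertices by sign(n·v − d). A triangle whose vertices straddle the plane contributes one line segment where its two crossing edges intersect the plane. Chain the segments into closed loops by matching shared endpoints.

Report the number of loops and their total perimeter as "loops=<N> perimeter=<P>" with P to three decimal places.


loops=1 perimeter=4.745

Straddling triangles (8 of 16):
  (v6,v0,v7) [++-] → (-0.8125, -0.8125, 0)–(-0.913473, -0.8125, 0)  len=0.1010
  (v6,v7,v2) [+-+] → (-0.913473, -0.8125, 0)–(-0.8125, -0.8125, 0.257683)  len=0.2768
  (v7,v0,v8) [-+-] → (-0.8125, -0.8125, 0)–(0, -0.8125, 0)  len=0.8125
  (v7,v8,v2) [--+] → (0, -0.8125, 1.1165)–(-0.8125, -0.8125, 0.257683)  len=1.1823
  (v8,v0,v9) [-+-] → (0, -0.8125, 0)–(0.8125, -0.8125, 0)  len=0.8125
  (v8,v9,v2) [--+] → (0.8125, -0.8125, 0.257683)–(0, -0.8125, 1.1165)  len=1.1823
  (v9,v0,v1) [-++] → (0.8125, -0.8125, 0)–(0.913473, -0.8125, 0)  len=0.1010
  (v9,v1,v2) [-++] → (0.913473, -0.8125, 0)–(0.8125, -0.8125, 0.257683)  len=0.2768

Chained into 1 loop(s):
  loop 1: 8 segments, perimeter = 4.7450
Total perimeter = 4.745


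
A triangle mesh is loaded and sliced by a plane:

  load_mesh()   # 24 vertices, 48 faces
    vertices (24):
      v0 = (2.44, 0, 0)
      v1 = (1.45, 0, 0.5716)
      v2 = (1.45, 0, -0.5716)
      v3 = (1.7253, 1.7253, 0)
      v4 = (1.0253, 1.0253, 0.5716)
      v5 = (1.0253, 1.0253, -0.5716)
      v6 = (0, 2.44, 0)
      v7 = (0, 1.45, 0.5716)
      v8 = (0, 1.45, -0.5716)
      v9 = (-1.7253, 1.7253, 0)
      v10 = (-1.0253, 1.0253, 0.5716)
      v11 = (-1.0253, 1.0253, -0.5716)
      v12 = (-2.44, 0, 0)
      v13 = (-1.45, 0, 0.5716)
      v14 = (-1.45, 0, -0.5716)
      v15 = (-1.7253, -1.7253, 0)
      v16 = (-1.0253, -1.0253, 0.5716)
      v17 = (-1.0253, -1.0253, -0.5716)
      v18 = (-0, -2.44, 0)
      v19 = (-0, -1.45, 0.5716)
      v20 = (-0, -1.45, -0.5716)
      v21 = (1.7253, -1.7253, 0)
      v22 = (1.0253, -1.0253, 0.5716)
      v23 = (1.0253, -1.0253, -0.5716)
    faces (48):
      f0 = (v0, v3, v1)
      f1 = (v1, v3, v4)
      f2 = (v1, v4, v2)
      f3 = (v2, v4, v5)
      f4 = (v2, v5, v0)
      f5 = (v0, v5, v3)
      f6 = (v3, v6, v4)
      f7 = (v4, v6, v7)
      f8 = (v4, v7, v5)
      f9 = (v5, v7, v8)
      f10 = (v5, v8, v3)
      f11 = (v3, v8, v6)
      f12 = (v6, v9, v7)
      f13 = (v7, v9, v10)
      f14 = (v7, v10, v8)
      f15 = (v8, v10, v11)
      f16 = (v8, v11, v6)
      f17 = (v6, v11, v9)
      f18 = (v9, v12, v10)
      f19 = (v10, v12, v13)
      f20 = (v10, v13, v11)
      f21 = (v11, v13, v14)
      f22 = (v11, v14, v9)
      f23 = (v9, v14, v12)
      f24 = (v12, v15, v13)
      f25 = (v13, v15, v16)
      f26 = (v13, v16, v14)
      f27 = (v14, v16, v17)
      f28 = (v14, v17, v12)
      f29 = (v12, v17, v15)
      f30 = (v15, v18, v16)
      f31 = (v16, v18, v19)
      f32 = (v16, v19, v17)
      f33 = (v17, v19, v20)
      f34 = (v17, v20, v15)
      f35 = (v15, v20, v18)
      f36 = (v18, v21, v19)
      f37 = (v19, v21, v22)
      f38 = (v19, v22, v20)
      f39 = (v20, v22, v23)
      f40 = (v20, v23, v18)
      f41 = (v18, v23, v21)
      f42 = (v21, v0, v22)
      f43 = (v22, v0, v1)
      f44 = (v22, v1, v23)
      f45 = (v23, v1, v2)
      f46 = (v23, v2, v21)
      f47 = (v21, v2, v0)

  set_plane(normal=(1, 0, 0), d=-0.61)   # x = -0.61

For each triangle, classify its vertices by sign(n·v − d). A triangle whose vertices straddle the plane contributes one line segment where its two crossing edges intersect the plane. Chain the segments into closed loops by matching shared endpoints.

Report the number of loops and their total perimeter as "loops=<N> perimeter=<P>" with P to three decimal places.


Straddling triangles (12 of 48):
  (v6,v9,v7) [+-+] → (-0.61, 2.18731, 0)–(-0.61, 1.54734, 0.369504)  len=0.7390
  (v7,v9,v10) [+--] → (-0.61, 1.54734, 0.369504)–(-0.61, 1.19733, 0.5716)  len=0.4042
  (v7,v10,v8) [+-+] → (-0.61, 1.19733, 0.5716)–(-0.61, 1.19733, 0.108544)  len=0.4631
  (v8,v10,v11) [+--] → (-0.61, 1.19733, 0.108544)–(-0.61, 1.19733, -0.5716)  len=0.6801
  (v8,v11,v6) [+-+] → (-0.61, 1.19733, -0.5716)–(-0.61, 1.59833, -0.340072)  len=0.4630
  (v6,v11,v9) [+--] → (-0.61, 1.59833, -0.340072)–(-0.61, 2.18731, 0)  len=0.6801
  (v15,v18,v16) [-+-] → (-0.61, -2.18731, 0)–(-0.61, -1.59833, 0.340072)  len=0.6801
  (v16,v18,v19) [-++] → (-0.61, -1.59833, 0.340072)–(-0.61, -1.19733, 0.5716)  len=0.4630
  (v16,v19,v17) [-+-] → (-0.61, -1.19733, 0.5716)–(-0.61, -1.19733, -0.108544)  len=0.6801
  (v17,v19,v20) [-++] → (-0.61, -1.19733, -0.108544)–(-0.61, -1.19733, -0.5716)  len=0.4631
  (v17,v20,v15) [-+-] → (-0.61, -1.19733, -0.5716)–(-0.61, -1.54734, -0.369504)  len=0.4042
  (v15,v20,v18) [-++] → (-0.61, -1.54734, -0.369504)–(-0.61, -2.18731, 0)  len=0.7390

Chained into 2 loop(s):
  loop 1: 6 segments, perimeter = 3.4295
  loop 2: 6 segments, perimeter = 3.4295
Total perimeter = 6.859

loops=2 perimeter=6.859


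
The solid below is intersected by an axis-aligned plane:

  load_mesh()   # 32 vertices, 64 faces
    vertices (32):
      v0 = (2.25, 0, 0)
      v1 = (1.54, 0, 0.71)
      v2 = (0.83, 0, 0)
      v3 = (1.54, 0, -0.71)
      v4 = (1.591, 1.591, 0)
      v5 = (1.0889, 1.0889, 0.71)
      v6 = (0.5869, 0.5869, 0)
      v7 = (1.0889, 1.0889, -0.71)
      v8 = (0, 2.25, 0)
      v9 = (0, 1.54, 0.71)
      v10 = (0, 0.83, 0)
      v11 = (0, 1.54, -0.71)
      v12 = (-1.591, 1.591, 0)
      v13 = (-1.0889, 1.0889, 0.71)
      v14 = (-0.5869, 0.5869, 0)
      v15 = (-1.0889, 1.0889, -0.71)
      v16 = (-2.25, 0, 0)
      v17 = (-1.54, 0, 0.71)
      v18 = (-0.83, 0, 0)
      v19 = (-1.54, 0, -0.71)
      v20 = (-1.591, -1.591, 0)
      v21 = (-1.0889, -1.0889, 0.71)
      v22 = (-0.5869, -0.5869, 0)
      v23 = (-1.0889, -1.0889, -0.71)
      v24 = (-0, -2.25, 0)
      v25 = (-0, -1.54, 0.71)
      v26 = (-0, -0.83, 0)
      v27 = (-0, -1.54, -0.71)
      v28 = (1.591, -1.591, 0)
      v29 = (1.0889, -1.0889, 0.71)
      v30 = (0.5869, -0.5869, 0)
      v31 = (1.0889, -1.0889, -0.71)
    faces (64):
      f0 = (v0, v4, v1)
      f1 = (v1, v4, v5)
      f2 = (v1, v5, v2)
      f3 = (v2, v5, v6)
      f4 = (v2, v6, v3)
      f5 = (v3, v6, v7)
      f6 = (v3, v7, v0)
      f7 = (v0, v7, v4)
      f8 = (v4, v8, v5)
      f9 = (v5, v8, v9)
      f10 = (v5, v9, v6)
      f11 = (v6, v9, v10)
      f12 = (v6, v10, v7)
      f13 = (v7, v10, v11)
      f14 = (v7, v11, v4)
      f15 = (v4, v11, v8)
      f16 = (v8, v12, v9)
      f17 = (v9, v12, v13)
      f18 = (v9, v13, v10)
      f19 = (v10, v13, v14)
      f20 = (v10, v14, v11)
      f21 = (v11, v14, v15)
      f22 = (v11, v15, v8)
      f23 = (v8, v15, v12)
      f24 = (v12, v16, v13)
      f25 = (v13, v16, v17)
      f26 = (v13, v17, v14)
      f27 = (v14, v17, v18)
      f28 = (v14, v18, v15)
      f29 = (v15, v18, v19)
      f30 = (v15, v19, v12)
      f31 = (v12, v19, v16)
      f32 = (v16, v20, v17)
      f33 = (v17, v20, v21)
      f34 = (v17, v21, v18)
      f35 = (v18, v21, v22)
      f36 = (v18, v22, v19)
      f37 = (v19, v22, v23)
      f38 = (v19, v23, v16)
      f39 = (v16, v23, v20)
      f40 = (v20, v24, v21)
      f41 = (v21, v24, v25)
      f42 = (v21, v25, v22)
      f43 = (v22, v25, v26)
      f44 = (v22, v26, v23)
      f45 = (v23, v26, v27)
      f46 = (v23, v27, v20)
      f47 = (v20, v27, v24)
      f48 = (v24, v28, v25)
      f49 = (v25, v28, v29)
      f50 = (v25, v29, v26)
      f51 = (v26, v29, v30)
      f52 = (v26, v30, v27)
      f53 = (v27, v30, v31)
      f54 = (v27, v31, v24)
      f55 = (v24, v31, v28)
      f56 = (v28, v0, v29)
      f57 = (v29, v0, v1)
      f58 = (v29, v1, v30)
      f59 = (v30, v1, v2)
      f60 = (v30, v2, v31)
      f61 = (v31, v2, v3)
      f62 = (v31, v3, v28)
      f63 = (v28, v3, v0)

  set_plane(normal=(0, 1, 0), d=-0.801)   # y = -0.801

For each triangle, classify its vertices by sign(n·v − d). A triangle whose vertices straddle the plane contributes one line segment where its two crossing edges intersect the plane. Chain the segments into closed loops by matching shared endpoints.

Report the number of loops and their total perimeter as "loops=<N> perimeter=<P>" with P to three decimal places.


loops=2 perimeter=9.485

Straddling triangles (20 of 64):
  (v16,v20,v17) [+-+] → (-1.91822, -0.801, 0)–(-1.56568, -0.801, 0.352546)  len=0.4986
  (v17,v20,v21) [+--] → (-1.56568, -0.801, 0.352546)–(-1.20817, -0.801, 0.71)  len=0.5056
  (v17,v21,v18) [+-+] → (-1.20817, -0.801, 0.71)–(-1.02045, -0.801, 0.522279)  len=0.2655
  (v18,v21,v22) [+-+] → (-1.02045, -0.801, 0.522279)–(-0.801, -0.801, 0.302811)  len=0.3104
  (v19,v22,v23) [++-] → (-0.801, -0.801, -0.302811)–(-1.20817, -0.801, -0.71)  len=0.5758
  (v19,v23,v16) [+-+] → (-1.20817, -0.801, -0.71)–(-1.39589, -0.801, -0.522279)  len=0.2655
  (v16,v23,v20) [+--] → (-1.39589, -0.801, -0.522279)–(-1.91822, -0.801, 0)  len=0.7387
  (v21,v25,v22) [--+] → (-0.455061, -0.801, 0.159491)–(-0.801, -0.801, 0.302811)  len=0.3745
  (v22,v25,v26) [+--] → (-0.455061, -0.801, 0.159491)–(-0.0700128, -0.801, 0)  len=0.4168
  (v22,v26,v23) [+--] → (-0.0700128, -0.801, 0)–(-0.801, -0.801, -0.302811)  len=0.7912
  (v26,v29,v30) [--+] → (0.801, -0.801, 0.302811)–(0.0700128, -0.801, 0)  len=0.7912
  (v26,v30,v27) [-+-] → (0.0700128, -0.801, 0)–(0.455061, -0.801, -0.159491)  len=0.4168
  (v27,v30,v31) [-+-] → (0.455061, -0.801, -0.159491)–(0.801, -0.801, -0.302811)  len=0.3745
  (v28,v0,v29) [-+-] → (1.91822, -0.801, 0)–(1.39589, -0.801, 0.522279)  len=0.7387
  (v29,v0,v1) [-++] → (1.39589, -0.801, 0.522279)–(1.20817, -0.801, 0.71)  len=0.2655
  (v29,v1,v30) [-++] → (1.20817, -0.801, 0.71)–(0.801, -0.801, 0.302811)  len=0.5758
  (v30,v2,v31) [++-] → (1.02045, -0.801, -0.522279)–(0.801, -0.801, -0.302811)  len=0.3104
  (v31,v2,v3) [-++] → (1.02045, -0.801, -0.522279)–(1.20817, -0.801, -0.71)  len=0.2655
  (v31,v3,v28) [-+-] → (1.20817, -0.801, -0.71)–(1.56568, -0.801, -0.352546)  len=0.5056
  (v28,v3,v0) [-++] → (1.56568, -0.801, -0.352546)–(1.91822, -0.801, 0)  len=0.4986

Chained into 2 loop(s):
  loop 1: 10 segments, perimeter = 4.7424
  loop 2: 10 segments, perimeter = 4.7424
Total perimeter = 9.485


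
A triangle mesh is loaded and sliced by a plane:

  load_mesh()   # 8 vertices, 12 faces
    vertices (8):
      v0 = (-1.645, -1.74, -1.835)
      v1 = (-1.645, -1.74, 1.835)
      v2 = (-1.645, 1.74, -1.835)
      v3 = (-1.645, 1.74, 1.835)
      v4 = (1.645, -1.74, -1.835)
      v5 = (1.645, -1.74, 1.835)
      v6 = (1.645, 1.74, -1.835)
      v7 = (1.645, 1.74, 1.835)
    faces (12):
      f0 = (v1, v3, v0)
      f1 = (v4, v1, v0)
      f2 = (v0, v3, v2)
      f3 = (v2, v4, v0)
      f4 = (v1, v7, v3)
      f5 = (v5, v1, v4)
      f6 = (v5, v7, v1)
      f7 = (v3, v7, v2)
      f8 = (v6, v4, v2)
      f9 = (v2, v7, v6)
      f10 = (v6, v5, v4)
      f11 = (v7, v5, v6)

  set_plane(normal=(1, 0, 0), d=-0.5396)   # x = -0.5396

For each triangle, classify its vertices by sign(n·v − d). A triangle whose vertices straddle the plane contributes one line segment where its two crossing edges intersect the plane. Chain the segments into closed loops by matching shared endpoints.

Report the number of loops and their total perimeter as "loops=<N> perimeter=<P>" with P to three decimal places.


Straddling triangles (8 of 12):
  (v4,v1,v0) [+--] → (-0.5396, -1.74, 0.601925)–(-0.5396, -1.74, -1.835)  len=2.4369
  (v2,v4,v0) [-+-] → (-0.5396, 0.570762, -1.835)–(-0.5396, -1.74, -1.835)  len=2.3108
  (v1,v7,v3) [-+-] → (-0.5396, -0.570762, 1.835)–(-0.5396, 1.74, 1.835)  len=2.3108
  (v5,v1,v4) [+-+] → (-0.5396, -1.74, 1.835)–(-0.5396, -1.74, 0.601925)  len=1.2331
  (v5,v7,v1) [++-] → (-0.5396, -0.570762, 1.835)–(-0.5396, -1.74, 1.835)  len=1.1692
  (v3,v7,v2) [-+-] → (-0.5396, 1.74, 1.835)–(-0.5396, 1.74, -0.601925)  len=2.4369
  (v6,v4,v2) [++-] → (-0.5396, 0.570762, -1.835)–(-0.5396, 1.74, -1.835)  len=1.1692
  (v2,v7,v6) [-++] → (-0.5396, 1.74, -0.601925)–(-0.5396, 1.74, -1.835)  len=1.2331

Chained into 1 loop(s):
  loop 1: 8 segments, perimeter = 14.3000
Total perimeter = 14.300

loops=1 perimeter=14.300


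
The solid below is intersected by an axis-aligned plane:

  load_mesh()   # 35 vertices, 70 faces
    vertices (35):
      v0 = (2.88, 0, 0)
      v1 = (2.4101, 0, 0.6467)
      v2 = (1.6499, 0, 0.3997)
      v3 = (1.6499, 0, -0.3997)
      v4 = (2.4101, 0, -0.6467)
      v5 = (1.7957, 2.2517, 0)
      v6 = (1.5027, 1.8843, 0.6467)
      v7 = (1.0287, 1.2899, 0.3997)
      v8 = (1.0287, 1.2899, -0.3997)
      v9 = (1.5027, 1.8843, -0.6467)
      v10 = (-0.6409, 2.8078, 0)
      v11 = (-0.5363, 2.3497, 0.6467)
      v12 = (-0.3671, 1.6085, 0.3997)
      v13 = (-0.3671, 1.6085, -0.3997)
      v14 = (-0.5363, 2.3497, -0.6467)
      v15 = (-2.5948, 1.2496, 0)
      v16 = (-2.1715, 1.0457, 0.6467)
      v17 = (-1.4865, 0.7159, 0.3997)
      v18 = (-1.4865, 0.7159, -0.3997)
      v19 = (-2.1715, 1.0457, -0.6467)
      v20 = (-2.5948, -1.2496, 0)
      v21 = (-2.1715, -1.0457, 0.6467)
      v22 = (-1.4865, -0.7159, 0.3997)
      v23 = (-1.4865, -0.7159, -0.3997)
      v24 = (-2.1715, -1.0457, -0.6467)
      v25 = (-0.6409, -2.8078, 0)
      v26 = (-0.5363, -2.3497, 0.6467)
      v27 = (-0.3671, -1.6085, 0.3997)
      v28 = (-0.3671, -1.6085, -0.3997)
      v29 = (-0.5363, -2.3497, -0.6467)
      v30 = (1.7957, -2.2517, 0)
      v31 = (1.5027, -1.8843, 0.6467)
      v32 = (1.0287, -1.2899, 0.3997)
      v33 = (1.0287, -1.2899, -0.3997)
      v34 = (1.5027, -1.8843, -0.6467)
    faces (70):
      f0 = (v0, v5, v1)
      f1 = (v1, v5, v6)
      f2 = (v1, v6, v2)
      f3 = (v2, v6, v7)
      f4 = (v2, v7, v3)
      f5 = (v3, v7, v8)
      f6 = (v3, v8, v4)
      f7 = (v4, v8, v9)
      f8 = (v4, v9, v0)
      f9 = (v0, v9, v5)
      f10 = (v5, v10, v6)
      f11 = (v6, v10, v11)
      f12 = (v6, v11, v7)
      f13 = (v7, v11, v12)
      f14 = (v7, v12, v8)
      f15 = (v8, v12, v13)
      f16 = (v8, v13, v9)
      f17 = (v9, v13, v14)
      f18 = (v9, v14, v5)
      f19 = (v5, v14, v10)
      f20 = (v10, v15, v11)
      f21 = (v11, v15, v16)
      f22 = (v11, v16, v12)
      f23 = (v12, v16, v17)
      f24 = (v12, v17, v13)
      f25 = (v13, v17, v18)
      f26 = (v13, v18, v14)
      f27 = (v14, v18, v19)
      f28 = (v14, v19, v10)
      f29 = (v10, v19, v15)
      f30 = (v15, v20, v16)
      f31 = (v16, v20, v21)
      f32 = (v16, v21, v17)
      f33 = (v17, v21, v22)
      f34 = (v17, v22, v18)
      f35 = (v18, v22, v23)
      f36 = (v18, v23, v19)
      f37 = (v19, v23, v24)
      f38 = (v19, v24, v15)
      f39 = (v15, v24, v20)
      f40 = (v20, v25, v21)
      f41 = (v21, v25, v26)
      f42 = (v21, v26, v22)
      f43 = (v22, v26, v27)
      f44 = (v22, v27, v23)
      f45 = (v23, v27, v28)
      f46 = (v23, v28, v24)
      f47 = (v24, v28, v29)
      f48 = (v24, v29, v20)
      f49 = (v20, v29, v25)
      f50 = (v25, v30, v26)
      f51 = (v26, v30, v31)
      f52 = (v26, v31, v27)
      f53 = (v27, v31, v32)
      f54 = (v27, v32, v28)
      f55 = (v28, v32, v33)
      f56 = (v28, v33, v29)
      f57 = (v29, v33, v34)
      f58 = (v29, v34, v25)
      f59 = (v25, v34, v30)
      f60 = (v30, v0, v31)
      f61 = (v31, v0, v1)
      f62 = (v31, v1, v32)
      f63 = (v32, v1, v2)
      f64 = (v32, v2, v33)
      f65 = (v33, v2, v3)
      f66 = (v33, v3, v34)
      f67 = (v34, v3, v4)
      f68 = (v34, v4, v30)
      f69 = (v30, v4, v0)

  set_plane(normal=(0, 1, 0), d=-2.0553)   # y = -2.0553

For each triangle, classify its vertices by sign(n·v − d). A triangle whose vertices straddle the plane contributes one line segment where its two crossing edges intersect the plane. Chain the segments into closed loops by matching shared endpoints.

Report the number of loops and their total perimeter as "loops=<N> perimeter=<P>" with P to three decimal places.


Straddling triangles (16 of 70):
  (v20,v25,v21) [+-+] → (-1.5845, -2.0553, 0)–(-1.29454, -2.0553, 0.276171)  len=0.4004
  (v21,v25,v26) [+--] → (-1.29454, -2.0553, 0.276171)–(-0.905474, -2.0553, 0.6467)  len=0.5373
  (v21,v26,v22) [+-+] → (-0.905474, -2.0553, 0.6467)–(-0.70752, -2.0553, 0.602192)  len=0.2029
  (v22,v26,v27) [+-+] → (-0.70752, -2.0553, 0.602192)–(-0.469095, -2.0553, 0.548593)  len=0.2444
  (v24,v28,v29) [++-] → (-0.469095, -2.0553, -0.548593)–(-0.905474, -2.0553, -0.6467)  len=0.4473
  (v24,v29,v20) [+-+] → (-0.905474, -2.0553, -0.6467)–(-1.08718, -2.0553, -0.473635)  len=0.2509
  (v20,v29,v25) [+--] → (-1.08718, -2.0553, -0.473635)–(-1.5845, -2.0553, 0)  len=0.6868
  (v26,v30,v31) [--+] → (1.63907, -2.0553, 0.345705)–(0.753519, -2.0553, 0.6467)  len=0.9353
  (v26,v31,v27) [-++] → (0.753519, -2.0553, 0.6467)–(-0.469095, -2.0553, 0.548593)  len=1.2265
  (v28,v33,v29) [++-] → (-0.101561, -2.0553, -0.578086)–(-0.469095, -2.0553, -0.548593)  len=0.3687
  (v29,v33,v34) [-++] → (-0.101561, -2.0553, -0.578086)–(0.753519, -2.0553, -0.6467)  len=0.8578
  (v29,v34,v25) [-+-] → (0.753519, -2.0553, -0.6467)–(1.10578, -2.0553, -0.526954)  len=0.3721
  (v25,v34,v30) [-+-] → (1.10578, -2.0553, -0.526954)–(1.63907, -2.0553, -0.345705)  len=0.5633
  (v30,v0,v31) [-++] → (1.89028, -2.0553, 0)–(1.63907, -2.0553, 0.345705)  len=0.4273
  (v34,v4,v30) [++-] → (1.84929, -2.0553, -0.0564071)–(1.63907, -2.0553, -0.345705)  len=0.3576
  (v30,v4,v0) [-++] → (1.84929, -2.0553, -0.0564071)–(1.89028, -2.0553, 0)  len=0.0697

Chained into 1 loop(s):
  loop 1: 16 segments, perimeter = 7.9483
Total perimeter = 7.948

loops=1 perimeter=7.948
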